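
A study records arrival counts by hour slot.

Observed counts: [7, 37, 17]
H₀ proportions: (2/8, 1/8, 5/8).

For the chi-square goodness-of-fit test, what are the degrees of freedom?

df = k − 1 = 3 − 1 = 2

degrees of freedom = 2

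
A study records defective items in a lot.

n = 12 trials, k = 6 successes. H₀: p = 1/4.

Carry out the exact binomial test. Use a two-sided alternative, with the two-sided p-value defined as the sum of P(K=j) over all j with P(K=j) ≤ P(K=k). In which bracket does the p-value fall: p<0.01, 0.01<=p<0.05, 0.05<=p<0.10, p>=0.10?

p-value bracket: 0.05<=p<0.10

Exact binomial: n=12, k=6, p₀=1/4=0.2500
P(X=j) = C(n,j)·p₀^j·(1−p₀)^(n−j); p = Σ P(X=j) over j with P(X=j) ≤ P(X=6)
p-value (two-sided) = 0.08608
→ bracket: 0.05<=p<0.10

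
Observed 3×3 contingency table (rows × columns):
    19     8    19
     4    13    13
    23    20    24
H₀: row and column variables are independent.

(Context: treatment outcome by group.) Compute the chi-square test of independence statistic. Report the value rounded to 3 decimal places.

Row totals [46, 30, 67], col totals [46, 41, 56], n=143
χ² = (19−14.80)²/14.80 + (8−13.19)²/13.19 + (19−18.01)²/18.01 + (4−9.65)²/9.65 + (13−8.60)²/8.60 + (13−11.75)²/11.75 + (23−21.55)²/21.55 + (20−19.21)²/19.21 + (24−26.24)²/26.24 = 9.3007
df = 4

test statistic = 9.301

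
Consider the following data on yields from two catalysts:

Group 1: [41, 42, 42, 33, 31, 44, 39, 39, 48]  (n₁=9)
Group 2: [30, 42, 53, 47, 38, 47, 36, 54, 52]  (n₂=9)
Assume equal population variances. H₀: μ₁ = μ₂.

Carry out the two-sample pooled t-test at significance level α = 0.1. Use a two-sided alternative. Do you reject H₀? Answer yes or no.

reject H₀: no

x̄₁=39.889, s₁=5.255, n₁=9
x̄₂=44.333, s₂=8.382, n₂=9
s_p² = [8·5.255² + 8·8.382²]/16 = 48.9306
SE = √(s_p²·(1/9+1/9)) = 3.2975
t = (39.889−44.333)/3.2975 = -1.3478
df = 16
p-value (two-sided) = 0.19649
At α=0.1: p ≥ α → fail to reject H₀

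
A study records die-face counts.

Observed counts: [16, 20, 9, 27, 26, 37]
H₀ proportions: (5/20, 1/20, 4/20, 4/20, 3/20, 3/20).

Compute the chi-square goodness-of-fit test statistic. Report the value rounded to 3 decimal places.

test statistic = 62.832

n = 135; E_i = n·p_i = [33.75, 6.75, 27.00, 27.00, 20.25, 20.25]
χ² = (16−33.75)²/33.75 + (20−6.75)²/6.75 + (9−27.00)²/27.00 + (27−27.00)²/27.00 + (26−20.25)²/20.25 + (37−20.25)²/20.25 = 62.8321
df = 5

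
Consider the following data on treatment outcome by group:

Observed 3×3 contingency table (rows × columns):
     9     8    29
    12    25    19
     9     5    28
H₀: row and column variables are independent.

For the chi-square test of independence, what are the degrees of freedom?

df = (r−1)(c−1) = (3−1)·(3−1) = 4

degrees of freedom = 4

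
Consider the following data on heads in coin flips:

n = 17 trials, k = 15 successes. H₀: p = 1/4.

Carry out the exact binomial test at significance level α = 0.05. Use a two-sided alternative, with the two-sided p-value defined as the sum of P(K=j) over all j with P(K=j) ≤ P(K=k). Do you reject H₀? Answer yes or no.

reject H₀: yes

Exact binomial: n=17, k=15, p₀=1/4=0.2500
P(X=j) = C(n,j)·p₀^j·(1−p₀)^(n−j); p = Σ P(X=j) over j with P(X=j) ≤ P(X=15)
p-value (two-sided) = 0.00000
At α=0.05: p < α → reject H₀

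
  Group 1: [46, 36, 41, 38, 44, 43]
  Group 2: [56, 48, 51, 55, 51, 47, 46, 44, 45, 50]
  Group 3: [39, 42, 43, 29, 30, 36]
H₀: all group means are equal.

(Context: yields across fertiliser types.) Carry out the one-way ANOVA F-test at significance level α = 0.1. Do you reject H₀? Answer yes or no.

Group means [41.33, 49.30, 36.50], grand mean 43.636
SSB = Σnᵢ(x̄ᵢ−x̄)² = 658.158; SSW = ΣΣ(x−x̄ᵢ)² = 396.933
MSB = 658.158/2 = 329.0788; MSW = 396.933/19 = 20.8912
F = MSB/MSW = 15.7520
df = (2, 19)
p-value (upper-tail) = 0.00009
At α=0.1: p < α → reject H₀

reject H₀: yes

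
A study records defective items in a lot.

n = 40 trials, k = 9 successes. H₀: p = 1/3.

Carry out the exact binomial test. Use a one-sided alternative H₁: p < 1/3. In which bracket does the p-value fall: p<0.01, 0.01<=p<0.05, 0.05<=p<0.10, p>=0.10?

Exact binomial: n=40, k=9, p₀=1/3=0.3333
P(X≤9) from Σ C(n,i)·p₀^i·(1−p₀)^(n−i)
p-value (one-sided, H₁ less) = 0.09657
→ bracket: 0.05<=p<0.10

p-value bracket: 0.05<=p<0.10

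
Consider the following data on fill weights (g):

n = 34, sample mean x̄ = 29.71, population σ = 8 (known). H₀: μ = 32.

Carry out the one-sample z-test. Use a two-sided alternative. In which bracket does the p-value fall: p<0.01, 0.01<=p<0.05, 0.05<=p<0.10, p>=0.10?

SE = σ/√n = 8/√34 = 1.3720
z = (x̄−μ₀)/SE = (29.71−32)/1.3720 = -1.6691
p-value (two-sided) = 0.09510
→ bracket: 0.05<=p<0.10

p-value bracket: 0.05<=p<0.10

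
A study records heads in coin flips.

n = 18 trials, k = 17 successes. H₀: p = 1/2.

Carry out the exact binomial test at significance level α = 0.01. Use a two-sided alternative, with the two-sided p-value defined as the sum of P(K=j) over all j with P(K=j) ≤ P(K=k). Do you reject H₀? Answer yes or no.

reject H₀: yes

Exact binomial: n=18, k=17, p₀=1/2=0.5000
P(X=j) = C(n,j)·p₀^j·(1−p₀)^(n−j); p = Σ P(X=j) over j with P(X=j) ≤ P(X=17)
p-value (two-sided) = 0.00014
At α=0.01: p < α → reject H₀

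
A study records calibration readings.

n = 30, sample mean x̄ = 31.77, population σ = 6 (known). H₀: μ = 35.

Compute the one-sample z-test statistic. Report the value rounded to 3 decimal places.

test statistic = -2.949

SE = σ/√n = 6/√30 = 1.0954
z = (x̄−μ₀)/SE = (31.77−35)/1.0954 = -2.9486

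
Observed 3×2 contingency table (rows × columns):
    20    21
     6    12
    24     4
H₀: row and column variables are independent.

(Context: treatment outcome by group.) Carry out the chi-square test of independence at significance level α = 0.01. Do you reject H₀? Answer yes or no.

reject H₀: yes

Row totals [41, 18, 28], col totals [50, 37], n=87
χ² = (20−23.56)²/23.56 + (21−17.44)²/17.44 + (6−10.34)²/10.34 + (12−7.66)²/7.66 + (24−16.09)²/16.09 + (4−11.91)²/11.91 = 14.6957
df = 2
p-value (upper-tail) = 0.00064
At α=0.01: p < α → reject H₀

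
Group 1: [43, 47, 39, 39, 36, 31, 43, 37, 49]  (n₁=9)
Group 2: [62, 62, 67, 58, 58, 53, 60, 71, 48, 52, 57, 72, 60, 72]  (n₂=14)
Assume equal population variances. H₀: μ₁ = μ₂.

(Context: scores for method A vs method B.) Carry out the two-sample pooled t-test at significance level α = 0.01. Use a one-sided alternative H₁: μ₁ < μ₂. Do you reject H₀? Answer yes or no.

x̄₁=40.444, s₁=5.637, n₁=9
x̄₂=60.857, s₂=7.492, n₂=14
s_p² = [8·5.637² + 13·7.492²]/21 = 46.8541
SE = √(s_p²·(1/9+1/14)) = 2.9245
t = (40.444−60.857)/2.9245 = -6.9799
df = 21
p-value (one-sided, H₁ less) = 0.00000
At α=0.01: p < α → reject H₀

reject H₀: yes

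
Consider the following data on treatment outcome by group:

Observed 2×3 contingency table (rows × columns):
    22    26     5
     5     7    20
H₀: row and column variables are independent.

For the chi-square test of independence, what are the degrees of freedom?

degrees of freedom = 2

df = (r−1)(c−1) = (2−1)·(3−1) = 2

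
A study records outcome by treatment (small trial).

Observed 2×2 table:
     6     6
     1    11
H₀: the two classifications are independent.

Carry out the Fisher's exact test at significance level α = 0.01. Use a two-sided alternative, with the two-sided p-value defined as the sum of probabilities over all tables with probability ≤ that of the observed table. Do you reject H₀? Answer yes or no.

Margins: r₁=12, r₂=12, c₁=7, c₂=17, n=24
p_obs = C(12,6)·C(12,1)/C(24,7); sum pmf over tables with pmf ≤ p_obs
p-value (two-sided) = 0.06865
At α=0.01: p ≥ α → fail to reject H₀

reject H₀: no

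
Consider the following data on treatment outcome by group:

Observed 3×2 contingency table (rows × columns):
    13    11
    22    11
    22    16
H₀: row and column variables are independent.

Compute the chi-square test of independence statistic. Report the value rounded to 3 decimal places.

test statistic = 1.022

Row totals [24, 33, 38], col totals [57, 38], n=95
χ² = (13−14.40)²/14.40 + (11−9.60)²/9.60 + (22−19.80)²/19.80 + (11−13.20)²/13.20 + (22−22.80)²/22.80 + (16−15.20)²/15.20 = 1.0216
df = 2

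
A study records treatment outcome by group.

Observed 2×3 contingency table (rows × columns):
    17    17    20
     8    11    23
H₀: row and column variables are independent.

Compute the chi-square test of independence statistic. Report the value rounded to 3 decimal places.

test statistic = 3.286

Row totals [54, 42], col totals [25, 28, 43], n=96
χ² = (17−14.06)²/14.06 + (17−15.75)²/15.75 + (20−24.19)²/24.19 + (8−10.94)²/10.94 + (11−12.25)²/12.25 + (23−18.81)²/18.81 = 3.2864
df = 2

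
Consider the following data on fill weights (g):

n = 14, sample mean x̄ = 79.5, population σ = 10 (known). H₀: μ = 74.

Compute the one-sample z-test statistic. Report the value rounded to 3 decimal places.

SE = σ/√n = 10/√14 = 2.6726
z = (x̄−μ₀)/SE = (79.5−74)/2.6726 = 2.0579

test statistic = 2.058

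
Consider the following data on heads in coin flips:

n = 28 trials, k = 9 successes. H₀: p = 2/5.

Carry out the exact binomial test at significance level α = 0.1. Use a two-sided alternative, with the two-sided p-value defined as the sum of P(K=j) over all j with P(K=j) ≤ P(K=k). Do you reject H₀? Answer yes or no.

Exact binomial: n=28, k=9, p₀=2/5=0.4000
P(X=j) = C(n,j)·p₀^j·(1−p₀)^(n−j); p = Σ P(X=j) over j with P(X=j) ≤ P(X=9)
p-value (two-sided) = 0.44566
At α=0.1: p ≥ α → fail to reject H₀

reject H₀: no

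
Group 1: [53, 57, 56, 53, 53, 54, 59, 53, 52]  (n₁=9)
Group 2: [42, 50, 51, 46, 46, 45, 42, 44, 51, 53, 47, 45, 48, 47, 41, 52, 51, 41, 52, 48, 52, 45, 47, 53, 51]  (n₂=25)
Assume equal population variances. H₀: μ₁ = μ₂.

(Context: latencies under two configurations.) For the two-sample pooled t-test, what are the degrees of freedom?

df = n₁ + n₂ − 2 = 9 + 25 − 2 = 32

degrees of freedom = 32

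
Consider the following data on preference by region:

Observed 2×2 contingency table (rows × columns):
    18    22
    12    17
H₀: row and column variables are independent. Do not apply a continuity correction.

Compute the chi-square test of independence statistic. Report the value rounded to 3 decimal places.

Row totals [40, 29], col totals [30, 39], n=69
χ² = (18−17.39)²/17.39 + (22−22.61)²/22.61 + (12−12.61)²/12.61 + (17−16.39)²/16.39 = 0.0897
df = 1

test statistic = 0.090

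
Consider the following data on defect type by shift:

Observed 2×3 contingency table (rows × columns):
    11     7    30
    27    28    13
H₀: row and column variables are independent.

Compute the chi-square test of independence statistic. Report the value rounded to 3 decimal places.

test statistic = 23.302

Row totals [48, 68], col totals [38, 35, 43], n=116
χ² = (11−15.72)²/15.72 + (7−14.48)²/14.48 + (30−17.79)²/17.79 + (27−22.28)²/22.28 + (28−20.52)²/20.52 + (13−25.21)²/25.21 = 23.3022
df = 2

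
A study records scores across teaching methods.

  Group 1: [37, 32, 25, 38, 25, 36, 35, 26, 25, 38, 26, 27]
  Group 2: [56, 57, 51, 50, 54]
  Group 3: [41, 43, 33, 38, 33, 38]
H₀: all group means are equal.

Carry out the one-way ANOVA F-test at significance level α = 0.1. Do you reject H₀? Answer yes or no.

reject H₀: yes

Group means [30.83, 53.60, 37.67], grand mean 37.565
SSB = Σnᵢ(x̄ᵢ−x̄)² = 1829.452; SSW = ΣΣ(x−x̄ᵢ)² = 470.200
MSB = 1829.452/2 = 914.7261; MSW = 470.200/20 = 23.5100
F = MSB/MSW = 38.9080
df = (2, 20)
p-value (upper-tail) = 0.00000
At α=0.1: p < α → reject H₀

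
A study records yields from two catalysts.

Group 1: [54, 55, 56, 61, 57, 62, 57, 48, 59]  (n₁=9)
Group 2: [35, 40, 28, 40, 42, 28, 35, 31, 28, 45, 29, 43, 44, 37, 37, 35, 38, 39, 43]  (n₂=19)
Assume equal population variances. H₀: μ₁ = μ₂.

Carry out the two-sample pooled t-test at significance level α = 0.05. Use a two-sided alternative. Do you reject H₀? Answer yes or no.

reject H₀: yes

x̄₁=56.556, s₁=4.157, n₁=9
x̄₂=36.684, s₂=5.706, n₂=19
s_p² = [8·4.157² + 18·5.706²]/26 = 27.8587
SE = √(s_p²·(1/9+1/19)) = 2.1358
t = (56.556−36.684)/2.1358 = 9.3039
df = 26
p-value (two-sided) = 0.00000
At α=0.05: p < α → reject H₀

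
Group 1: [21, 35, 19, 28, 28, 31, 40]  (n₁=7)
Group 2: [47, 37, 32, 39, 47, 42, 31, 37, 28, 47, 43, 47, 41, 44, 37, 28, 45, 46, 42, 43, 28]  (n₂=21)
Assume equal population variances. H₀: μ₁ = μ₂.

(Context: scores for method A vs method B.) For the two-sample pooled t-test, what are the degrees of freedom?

df = n₁ + n₂ − 2 = 7 + 21 − 2 = 26

degrees of freedom = 26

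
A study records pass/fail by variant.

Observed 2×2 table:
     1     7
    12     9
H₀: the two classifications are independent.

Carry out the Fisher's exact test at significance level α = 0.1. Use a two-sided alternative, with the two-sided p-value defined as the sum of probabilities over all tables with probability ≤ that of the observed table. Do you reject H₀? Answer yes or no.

reject H₀: yes

Margins: r₁=8, r₂=21, c₁=13, c₂=16, n=29
p_obs = C(8,1)·C(21,12)/C(29,13); sum pmf over tables with pmf ≤ p_obs
p-value (two-sided) = 0.04434
At α=0.1: p < α → reject H₀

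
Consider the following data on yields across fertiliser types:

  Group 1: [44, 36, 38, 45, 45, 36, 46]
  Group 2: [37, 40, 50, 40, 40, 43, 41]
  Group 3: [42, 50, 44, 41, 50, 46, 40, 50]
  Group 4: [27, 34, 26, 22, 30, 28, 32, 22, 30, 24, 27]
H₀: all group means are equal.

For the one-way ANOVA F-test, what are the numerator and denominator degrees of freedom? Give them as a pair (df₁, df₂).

degrees of freedom = [3, 29]

k = 4 groups, N = 33 total
df = (k−1, N−k) = (4−1, 33−4) = (3, 29)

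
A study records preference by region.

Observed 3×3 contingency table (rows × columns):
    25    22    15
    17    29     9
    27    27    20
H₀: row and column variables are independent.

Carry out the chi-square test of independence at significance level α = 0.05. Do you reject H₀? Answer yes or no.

reject H₀: no

Row totals [62, 55, 74], col totals [69, 78, 44], n=191
χ² = (25−22.40)²/22.40 + (22−25.32)²/25.32 + (15−14.28)²/14.28 + (17−19.87)²/19.87 + (29−22.46)²/22.46 + (9−12.67)²/12.67 + (27−26.73)²/26.73 + (27−30.22)²/30.22 + (20−17.05)²/17.05 = 5.0120
df = 4
p-value (upper-tail) = 0.28607
At α=0.05: p ≥ α → fail to reject H₀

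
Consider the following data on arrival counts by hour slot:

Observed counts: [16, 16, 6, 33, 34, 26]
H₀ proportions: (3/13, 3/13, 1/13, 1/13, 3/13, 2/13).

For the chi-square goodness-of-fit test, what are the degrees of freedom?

df = k − 1 = 6 − 1 = 5

degrees of freedom = 5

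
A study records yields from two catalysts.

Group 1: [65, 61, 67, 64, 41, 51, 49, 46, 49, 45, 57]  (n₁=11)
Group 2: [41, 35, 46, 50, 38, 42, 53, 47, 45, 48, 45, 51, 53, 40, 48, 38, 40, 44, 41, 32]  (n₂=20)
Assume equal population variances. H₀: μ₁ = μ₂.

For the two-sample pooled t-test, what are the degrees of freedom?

degrees of freedom = 29

df = n₁ + n₂ − 2 = 11 + 20 − 2 = 29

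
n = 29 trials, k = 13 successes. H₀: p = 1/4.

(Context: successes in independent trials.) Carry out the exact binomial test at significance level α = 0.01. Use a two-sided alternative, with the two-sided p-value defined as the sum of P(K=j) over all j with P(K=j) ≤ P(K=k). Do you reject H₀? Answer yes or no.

Exact binomial: n=29, k=13, p₀=1/4=0.2500
P(X=j) = C(n,j)·p₀^j·(1−p₀)^(n−j); p = Σ P(X=j) over j with P(X=j) ≤ P(X=13)
p-value (two-sided) = 0.01832
At α=0.01: p ≥ α → fail to reject H₀

reject H₀: no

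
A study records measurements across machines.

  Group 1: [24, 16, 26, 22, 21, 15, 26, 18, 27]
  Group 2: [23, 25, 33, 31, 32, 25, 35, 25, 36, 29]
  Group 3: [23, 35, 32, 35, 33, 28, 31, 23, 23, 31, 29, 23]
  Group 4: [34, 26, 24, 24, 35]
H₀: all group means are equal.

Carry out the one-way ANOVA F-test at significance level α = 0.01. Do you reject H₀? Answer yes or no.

Group means [21.67, 29.40, 28.83, 28.60], grand mean 27.167
SSB = Σnᵢ(x̄ᵢ−x̄)² = 365.733; SSW = ΣΣ(x−x̄ᵢ)² = 727.267
MSB = 365.733/3 = 121.9111; MSW = 727.267/32 = 22.7271
F = MSB/MSW = 5.3641
df = (3, 32)
p-value (upper-tail) = 0.00416
At α=0.01: p < α → reject H₀

reject H₀: yes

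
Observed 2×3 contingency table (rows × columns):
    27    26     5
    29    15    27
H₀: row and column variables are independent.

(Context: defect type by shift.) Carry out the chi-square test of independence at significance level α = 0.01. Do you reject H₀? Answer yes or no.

reject H₀: yes

Row totals [58, 71], col totals [56, 41, 32], n=129
χ² = (27−25.18)²/25.18 + (26−18.43)²/18.43 + (5−14.39)²/14.39 + (29−30.82)²/30.82 + (15−22.57)²/22.57 + (27−17.61)²/17.61 = 17.0103
df = 2
p-value (upper-tail) = 0.00020
At α=0.01: p < α → reject H₀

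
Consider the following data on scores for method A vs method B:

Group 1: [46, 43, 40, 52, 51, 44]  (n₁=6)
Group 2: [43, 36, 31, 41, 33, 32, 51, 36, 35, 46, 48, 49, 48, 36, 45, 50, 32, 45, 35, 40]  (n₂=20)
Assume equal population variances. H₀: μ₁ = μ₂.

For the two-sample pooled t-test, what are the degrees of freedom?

df = n₁ + n₂ − 2 = 6 + 20 − 2 = 24

degrees of freedom = 24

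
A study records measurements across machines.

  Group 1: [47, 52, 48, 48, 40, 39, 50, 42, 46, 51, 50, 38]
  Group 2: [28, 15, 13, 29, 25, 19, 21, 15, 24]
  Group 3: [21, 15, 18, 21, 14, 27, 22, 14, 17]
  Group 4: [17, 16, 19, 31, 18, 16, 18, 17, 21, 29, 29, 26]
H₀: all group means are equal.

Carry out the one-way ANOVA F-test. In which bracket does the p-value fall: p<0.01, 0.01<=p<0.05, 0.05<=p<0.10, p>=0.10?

p-value bracket: p<0.01

Group means [45.92, 21.00, 18.78, 21.42], grand mean 27.762
SSB = Σnᵢ(x̄ᵢ−x̄)² = 5576.230; SSW = ΣΣ(x−x̄ᵢ)² = 1051.389
MSB = 5576.230/3 = 1858.7434; MSW = 1051.389/38 = 27.6681
F = MSB/MSW = 67.1799
df = (3, 38)
p-value (upper-tail) = 0.00000
→ bracket: p<0.01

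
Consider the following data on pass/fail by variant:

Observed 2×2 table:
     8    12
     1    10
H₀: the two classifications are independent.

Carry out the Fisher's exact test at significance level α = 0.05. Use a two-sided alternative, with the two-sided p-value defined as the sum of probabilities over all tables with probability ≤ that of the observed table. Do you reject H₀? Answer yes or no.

reject H₀: no

Margins: r₁=20, r₂=11, c₁=9, c₂=22, n=31
p_obs = C(20,8)·C(11,1)/C(31,9); sum pmf over tables with pmf ≤ p_obs
p-value (two-sided) = 0.10647
At α=0.05: p ≥ α → fail to reject H₀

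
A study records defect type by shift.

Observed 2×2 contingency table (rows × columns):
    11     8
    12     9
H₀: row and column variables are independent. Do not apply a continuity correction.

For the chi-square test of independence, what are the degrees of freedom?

df = (r−1)(c−1) = (2−1)·(2−1) = 1

degrees of freedom = 1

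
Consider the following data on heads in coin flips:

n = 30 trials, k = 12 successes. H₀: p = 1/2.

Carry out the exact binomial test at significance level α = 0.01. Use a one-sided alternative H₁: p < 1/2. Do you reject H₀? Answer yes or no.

Exact binomial: n=30, k=12, p₀=1/2=0.5000
P(X≤12) from Σ C(n,i)·p₀^i·(1−p₀)^(n−i)
p-value (one-sided, H₁ less) = 0.18080
At α=0.01: p ≥ α → fail to reject H₀

reject H₀: no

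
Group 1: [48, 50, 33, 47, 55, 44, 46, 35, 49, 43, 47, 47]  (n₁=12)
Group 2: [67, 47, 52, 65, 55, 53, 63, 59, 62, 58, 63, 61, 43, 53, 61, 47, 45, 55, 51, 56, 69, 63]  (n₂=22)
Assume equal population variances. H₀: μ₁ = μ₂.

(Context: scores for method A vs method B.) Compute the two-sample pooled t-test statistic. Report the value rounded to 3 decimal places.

x̄₁=45.333, s₁=6.110, n₁=12
x̄₂=56.727, s₂=7.298, n₂=22
s_p² = [11·6.110² + 21·7.298²]/32 = 47.7822
SE = √(s_p²·(1/12+1/22)) = 2.4807
t = (45.333−56.727)/2.4807 = -4.5931
df = 32

test statistic = -4.593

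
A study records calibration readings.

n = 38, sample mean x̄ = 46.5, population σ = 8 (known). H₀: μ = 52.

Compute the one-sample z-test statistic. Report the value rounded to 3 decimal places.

test statistic = -4.238

SE = σ/√n = 8/√38 = 1.2978
z = (x̄−μ₀)/SE = (46.5−52)/1.2978 = -4.2380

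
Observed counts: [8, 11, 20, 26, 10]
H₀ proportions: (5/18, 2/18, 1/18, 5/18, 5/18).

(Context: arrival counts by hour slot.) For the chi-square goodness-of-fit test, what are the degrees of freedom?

df = k − 1 = 5 − 1 = 4

degrees of freedom = 4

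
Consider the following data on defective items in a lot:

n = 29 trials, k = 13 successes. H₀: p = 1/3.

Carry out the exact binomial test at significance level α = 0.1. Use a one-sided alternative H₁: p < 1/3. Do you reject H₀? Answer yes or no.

reject H₀: no

Exact binomial: n=29, k=13, p₀=1/3=0.3333
P(X≤13) from Σ C(n,i)·p₀^i·(1−p₀)^(n−i)
p-value (one-sided, H₁ less) = 0.93183
At α=0.1: p ≥ α → fail to reject H₀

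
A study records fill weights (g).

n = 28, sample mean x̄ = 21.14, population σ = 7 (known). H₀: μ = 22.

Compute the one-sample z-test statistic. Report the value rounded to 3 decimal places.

test statistic = -0.650

SE = σ/√n = 7/√28 = 1.3229
z = (x̄−μ₀)/SE = (21.14−22)/1.3229 = -0.6501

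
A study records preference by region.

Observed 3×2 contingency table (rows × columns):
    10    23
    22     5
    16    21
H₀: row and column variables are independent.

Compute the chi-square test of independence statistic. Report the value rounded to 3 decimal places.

test statistic = 16.492

Row totals [33, 27, 37], col totals [48, 49], n=97
χ² = (10−16.33)²/16.33 + (23−16.67)²/16.67 + (22−13.36)²/13.36 + (5−13.64)²/13.64 + (16−18.31)²/18.31 + (21−18.69)²/18.69 = 16.4920
df = 2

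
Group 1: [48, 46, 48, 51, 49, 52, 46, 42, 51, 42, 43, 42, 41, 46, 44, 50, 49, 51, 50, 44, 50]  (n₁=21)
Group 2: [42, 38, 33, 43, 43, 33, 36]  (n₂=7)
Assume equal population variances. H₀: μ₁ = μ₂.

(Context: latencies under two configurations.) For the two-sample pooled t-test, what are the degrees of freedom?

degrees of freedom = 26

df = n₁ + n₂ − 2 = 21 + 7 − 2 = 26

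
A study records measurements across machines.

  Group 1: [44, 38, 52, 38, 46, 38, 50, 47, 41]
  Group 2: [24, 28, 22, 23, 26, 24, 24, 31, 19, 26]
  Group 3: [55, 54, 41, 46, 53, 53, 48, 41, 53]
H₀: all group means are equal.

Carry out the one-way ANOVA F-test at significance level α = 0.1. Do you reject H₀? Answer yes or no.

Group means [43.78, 24.70, 49.33], grand mean 38.750
SSB = Σnᵢ(x̄ᵢ−x̄)² = 3209.594; SSW = ΣΣ(x−x̄ᵢ)² = 573.656
MSB = 3209.594/2 = 1604.7972; MSW = 573.656/25 = 22.9462
F = MSB/MSW = 69.9373
df = (2, 25)
p-value (upper-tail) = 0.00000
At α=0.1: p < α → reject H₀

reject H₀: yes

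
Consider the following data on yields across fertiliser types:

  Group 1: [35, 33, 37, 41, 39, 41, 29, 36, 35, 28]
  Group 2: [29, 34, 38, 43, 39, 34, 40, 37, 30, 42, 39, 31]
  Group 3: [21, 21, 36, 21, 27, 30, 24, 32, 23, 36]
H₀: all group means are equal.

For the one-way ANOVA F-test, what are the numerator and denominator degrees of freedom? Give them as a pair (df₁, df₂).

degrees of freedom = [2, 29]

k = 3 groups, N = 32 total
df = (k−1, N−k) = (3−1, 32−3) = (2, 29)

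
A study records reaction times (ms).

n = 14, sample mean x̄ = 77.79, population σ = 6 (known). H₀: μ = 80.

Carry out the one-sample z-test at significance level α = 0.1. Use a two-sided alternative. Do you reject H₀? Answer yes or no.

SE = σ/√n = 6/√14 = 1.6036
z = (x̄−μ₀)/SE = (77.79−80)/1.6036 = -1.3782
p-value (two-sided) = 0.16815
At α=0.1: p ≥ α → fail to reject H₀

reject H₀: no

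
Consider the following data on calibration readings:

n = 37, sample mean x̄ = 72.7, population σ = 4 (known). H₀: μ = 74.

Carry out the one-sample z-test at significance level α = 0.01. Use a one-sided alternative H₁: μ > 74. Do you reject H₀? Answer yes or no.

reject H₀: no

SE = σ/√n = 4/√37 = 0.6576
z = (x̄−μ₀)/SE = (72.7−74)/0.6576 = -1.9769
p-value (one-sided, H₁ greater) = 0.97597
At α=0.01: p ≥ α → fail to reject H₀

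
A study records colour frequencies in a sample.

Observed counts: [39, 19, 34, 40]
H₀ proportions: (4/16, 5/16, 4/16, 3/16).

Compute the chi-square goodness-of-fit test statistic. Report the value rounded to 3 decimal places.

test statistic = 22.519

n = 132; E_i = n·p_i = [33.00, 41.25, 33.00, 24.75]
χ² = (39−33.00)²/33.00 + (19−41.25)²/41.25 + (34−33.00)²/33.00 + (40−24.75)²/24.75 = 22.5192
df = 3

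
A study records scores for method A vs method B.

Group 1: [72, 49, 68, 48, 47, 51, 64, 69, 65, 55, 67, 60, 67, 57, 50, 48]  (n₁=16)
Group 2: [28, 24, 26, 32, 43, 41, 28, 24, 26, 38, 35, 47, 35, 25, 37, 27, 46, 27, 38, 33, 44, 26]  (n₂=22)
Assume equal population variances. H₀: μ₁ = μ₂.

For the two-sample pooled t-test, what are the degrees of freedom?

df = n₁ + n₂ − 2 = 16 + 22 − 2 = 36

degrees of freedom = 36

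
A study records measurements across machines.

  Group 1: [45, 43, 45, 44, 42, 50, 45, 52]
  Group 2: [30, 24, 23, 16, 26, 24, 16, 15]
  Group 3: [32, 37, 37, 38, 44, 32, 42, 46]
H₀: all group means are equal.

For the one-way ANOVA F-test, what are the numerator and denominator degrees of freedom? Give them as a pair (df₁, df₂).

degrees of freedom = [2, 21]

k = 3 groups, N = 24 total
df = (k−1, N−k) = (3−1, 24−3) = (2, 21)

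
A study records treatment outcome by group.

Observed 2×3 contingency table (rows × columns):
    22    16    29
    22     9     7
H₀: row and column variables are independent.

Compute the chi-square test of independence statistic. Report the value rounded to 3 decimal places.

Row totals [67, 38], col totals [44, 25, 36], n=105
χ² = (22−28.08)²/28.08 + (16−15.95)²/15.95 + (29−22.97)²/22.97 + (22−15.92)²/15.92 + (9−9.05)²/9.05 + (7−13.03)²/13.03 = 8.0056
df = 2

test statistic = 8.006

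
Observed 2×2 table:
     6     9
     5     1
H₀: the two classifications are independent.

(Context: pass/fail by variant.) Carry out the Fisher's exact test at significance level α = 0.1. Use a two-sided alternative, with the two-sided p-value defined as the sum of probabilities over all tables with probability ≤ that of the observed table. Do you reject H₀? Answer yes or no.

Margins: r₁=15, r₂=6, c₁=11, c₂=10, n=21
p_obs = C(15,6)·C(6,5)/C(21,11); sum pmf over tables with pmf ≤ p_obs
p-value (two-sided) = 0.14861
At α=0.1: p ≥ α → fail to reject H₀

reject H₀: no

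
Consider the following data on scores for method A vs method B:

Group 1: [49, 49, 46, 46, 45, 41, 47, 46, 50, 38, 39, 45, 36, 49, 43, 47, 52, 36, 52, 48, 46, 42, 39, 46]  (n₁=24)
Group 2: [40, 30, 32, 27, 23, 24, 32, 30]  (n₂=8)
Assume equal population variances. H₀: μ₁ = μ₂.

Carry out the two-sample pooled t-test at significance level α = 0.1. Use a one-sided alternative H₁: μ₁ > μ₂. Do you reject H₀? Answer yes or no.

x̄₁=44.875, s₁=4.684, n₁=24
x̄₂=29.750, s₂=5.365, n₂=8
s_p² = [23·4.684² + 7·5.365²]/30 = 23.5375
SE = √(s_p²·(1/24+1/8)) = 1.9806
t = (44.875−29.750)/1.9806 = 7.6364
df = 30
p-value (one-sided, H₁ greater) = 0.00000
At α=0.1: p < α → reject H₀

reject H₀: yes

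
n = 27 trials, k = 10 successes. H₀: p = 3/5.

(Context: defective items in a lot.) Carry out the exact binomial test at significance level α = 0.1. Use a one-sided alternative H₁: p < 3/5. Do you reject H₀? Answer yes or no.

Exact binomial: n=27, k=10, p₀=3/5=0.6000
P(X≤10) from Σ C(n,i)·p₀^i·(1−p₀)^(n−i)
p-value (one-sided, H₁ less) = 0.01338
At α=0.1: p < α → reject H₀

reject H₀: yes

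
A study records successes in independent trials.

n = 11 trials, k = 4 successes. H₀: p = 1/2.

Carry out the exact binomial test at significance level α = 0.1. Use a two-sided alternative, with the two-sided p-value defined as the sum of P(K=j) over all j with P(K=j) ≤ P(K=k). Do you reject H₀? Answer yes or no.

reject H₀: no

Exact binomial: n=11, k=4, p₀=1/2=0.5000
P(X=j) = C(n,j)·p₀^j·(1−p₀)^(n−j); p = Σ P(X=j) over j with P(X=j) ≤ P(X=4)
p-value (two-sided) = 0.54883
At α=0.1: p ≥ α → fail to reject H₀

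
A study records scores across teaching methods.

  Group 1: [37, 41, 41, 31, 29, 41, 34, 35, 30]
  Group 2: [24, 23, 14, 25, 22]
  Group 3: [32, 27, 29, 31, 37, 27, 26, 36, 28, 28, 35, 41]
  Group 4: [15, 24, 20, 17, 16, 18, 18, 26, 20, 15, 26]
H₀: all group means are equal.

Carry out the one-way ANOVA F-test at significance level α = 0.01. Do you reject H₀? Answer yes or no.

Group means [35.44, 21.60, 31.42, 19.55], grand mean 27.541
SSB = Σnᵢ(x̄ᵢ−x̄)² = 1622.123; SSW = ΣΣ(x−x̄ᵢ)² = 689.066
MSB = 1622.123/3 = 540.7077; MSW = 689.066/33 = 20.8808
F = MSB/MSW = 25.8950
df = (3, 33)
p-value (upper-tail) = 0.00000
At α=0.01: p < α → reject H₀

reject H₀: yes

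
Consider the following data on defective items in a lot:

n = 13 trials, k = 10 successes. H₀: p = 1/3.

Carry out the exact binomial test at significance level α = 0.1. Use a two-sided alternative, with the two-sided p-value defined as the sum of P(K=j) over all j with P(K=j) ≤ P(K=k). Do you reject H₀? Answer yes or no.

reject H₀: yes

Exact binomial: n=13, k=10, p₀=1/3=0.3333
P(X=j) = C(n,j)·p₀^j·(1−p₀)^(n−j); p = Σ P(X=j) over j with P(X=j) ≤ P(X=10)
p-value (two-sided) = 0.00165
At α=0.1: p < α → reject H₀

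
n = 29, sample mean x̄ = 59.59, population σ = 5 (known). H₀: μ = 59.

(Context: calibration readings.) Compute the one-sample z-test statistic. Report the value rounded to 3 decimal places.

test statistic = 0.635

SE = σ/√n = 5/√29 = 0.9285
z = (x̄−μ₀)/SE = (59.59−59)/0.9285 = 0.6354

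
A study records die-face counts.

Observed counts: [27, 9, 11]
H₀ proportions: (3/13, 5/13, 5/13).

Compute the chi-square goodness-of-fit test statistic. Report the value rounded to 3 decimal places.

n = 47; E_i = n·p_i = [10.85, 18.08, 18.08]
χ² = (27−10.85)²/10.85 + (9−18.08)²/18.08 + (11−18.08)²/18.08 = 31.3872
df = 2

test statistic = 31.387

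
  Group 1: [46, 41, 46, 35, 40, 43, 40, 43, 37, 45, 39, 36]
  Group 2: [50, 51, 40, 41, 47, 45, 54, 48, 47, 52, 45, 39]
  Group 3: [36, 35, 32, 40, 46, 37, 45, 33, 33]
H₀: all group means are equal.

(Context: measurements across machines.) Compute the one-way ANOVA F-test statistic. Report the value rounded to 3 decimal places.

test statistic = 10.852

Group means [40.92, 46.58, 37.44], grand mean 42.030
SSB = Σnᵢ(x̄ᵢ−x̄)² = 452.914; SSW = ΣΣ(x−x̄ᵢ)² = 626.056
MSB = 452.914/2 = 226.4571; MSW = 626.056/30 = 20.8685
F = MSB/MSW = 10.8516
df = (2, 30)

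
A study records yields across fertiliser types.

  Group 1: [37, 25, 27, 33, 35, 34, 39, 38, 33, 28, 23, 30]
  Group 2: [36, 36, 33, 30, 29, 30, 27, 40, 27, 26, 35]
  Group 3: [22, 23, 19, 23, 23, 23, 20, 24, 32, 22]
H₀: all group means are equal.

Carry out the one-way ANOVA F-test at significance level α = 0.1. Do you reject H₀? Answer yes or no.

reject H₀: yes

Group means [31.83, 31.73, 23.10], grand mean 29.152
SSB = Σnᵢ(x̄ᵢ−x̄)² = 525.494; SSW = ΣΣ(x−x̄ᵢ)² = 616.748
MSB = 525.494/2 = 262.7470; MSW = 616.748/30 = 20.5583
F = MSB/MSW = 12.7806
df = (2, 30)
p-value (upper-tail) = 0.00010
At α=0.1: p < α → reject H₀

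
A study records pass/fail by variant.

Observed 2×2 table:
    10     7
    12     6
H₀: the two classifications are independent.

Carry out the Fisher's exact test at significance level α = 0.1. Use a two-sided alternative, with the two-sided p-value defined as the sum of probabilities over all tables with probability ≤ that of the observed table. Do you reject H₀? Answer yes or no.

Margins: r₁=17, r₂=18, c₁=22, c₂=13, n=35
p_obs = C(17,10)·C(18,12)/C(35,22); sum pmf over tables with pmf ≤ p_obs
p-value (two-sided) = 0.73322
At α=0.1: p ≥ α → fail to reject H₀

reject H₀: no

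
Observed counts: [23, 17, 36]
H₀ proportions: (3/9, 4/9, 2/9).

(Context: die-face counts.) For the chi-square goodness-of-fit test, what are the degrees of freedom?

degrees of freedom = 2

df = k − 1 = 3 − 1 = 2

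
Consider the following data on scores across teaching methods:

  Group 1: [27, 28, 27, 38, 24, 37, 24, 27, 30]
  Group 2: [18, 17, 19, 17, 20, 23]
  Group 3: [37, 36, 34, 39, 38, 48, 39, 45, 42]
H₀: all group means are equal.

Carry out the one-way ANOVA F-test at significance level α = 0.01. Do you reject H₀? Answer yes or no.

reject H₀: yes

Group means [29.11, 19.00, 39.78], grand mean 30.583
SSB = Σnᵢ(x̄ᵢ−x̄)² = 1585.389; SSW = ΣΣ(x−x̄ᵢ)² = 394.444
MSB = 1585.389/2 = 792.6944; MSW = 394.444/21 = 18.7831
F = MSB/MSW = 42.2026
df = (2, 21)
p-value (upper-tail) = 0.00000
At α=0.01: p < α → reject H₀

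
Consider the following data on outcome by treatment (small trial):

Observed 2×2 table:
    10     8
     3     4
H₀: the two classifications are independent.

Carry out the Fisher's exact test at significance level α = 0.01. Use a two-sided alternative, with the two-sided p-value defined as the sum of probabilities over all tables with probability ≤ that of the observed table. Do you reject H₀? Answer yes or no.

Margins: r₁=18, r₂=7, c₁=13, c₂=12, n=25
p_obs = C(18,10)·C(7,3)/C(25,13); sum pmf over tables with pmf ≤ p_obs
p-value (two-sided) = 0.67277
At α=0.01: p ≥ α → fail to reject H₀

reject H₀: no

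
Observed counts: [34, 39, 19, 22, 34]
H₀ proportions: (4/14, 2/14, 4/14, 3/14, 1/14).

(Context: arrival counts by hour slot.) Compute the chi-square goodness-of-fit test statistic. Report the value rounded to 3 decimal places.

test statistic = 84.427

n = 148; E_i = n·p_i = [42.29, 21.14, 42.29, 31.71, 10.57]
χ² = (34−42.29)²/42.29 + (39−21.14)²/21.14 + (19−42.29)²/42.29 + (22−31.71)²/31.71 + (34−10.57)²/10.57 = 84.4268
df = 4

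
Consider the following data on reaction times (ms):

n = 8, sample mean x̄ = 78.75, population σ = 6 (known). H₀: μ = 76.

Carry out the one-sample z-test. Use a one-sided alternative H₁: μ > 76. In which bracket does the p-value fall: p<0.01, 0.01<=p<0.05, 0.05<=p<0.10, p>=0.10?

SE = σ/√n = 6/√8 = 2.1213
z = (x̄−μ₀)/SE = (78.75−76)/2.1213 = 1.2964
p-value (one-sided, H₁ greater) = 0.09743
→ bracket: 0.05<=p<0.10

p-value bracket: 0.05<=p<0.10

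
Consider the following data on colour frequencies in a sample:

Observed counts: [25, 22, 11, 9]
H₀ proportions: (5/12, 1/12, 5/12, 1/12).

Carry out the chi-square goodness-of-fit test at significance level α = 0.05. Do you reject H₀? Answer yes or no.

n = 67; E_i = n·p_i = [27.92, 5.58, 27.92, 5.58]
χ² = (25−27.92)²/27.92 + (22−5.58)²/5.58 + (11−27.92)²/27.92 + (9−5.58)²/5.58 = 60.9164
df = 3
p-value (upper-tail) = 0.00000
At α=0.05: p < α → reject H₀

reject H₀: yes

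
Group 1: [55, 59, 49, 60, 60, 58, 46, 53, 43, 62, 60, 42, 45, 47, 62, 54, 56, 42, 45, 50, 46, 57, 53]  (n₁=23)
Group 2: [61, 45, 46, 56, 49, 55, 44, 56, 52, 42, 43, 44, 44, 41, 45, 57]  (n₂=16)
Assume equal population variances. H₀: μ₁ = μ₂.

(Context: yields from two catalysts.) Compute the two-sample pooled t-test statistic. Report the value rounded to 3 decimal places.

x̄₁=52.348, s₁=6.806, n₁=23
x̄₂=48.750, s₂=6.403, n₂=16
s_p² = [22·6.806² + 15·6.403²]/37 = 44.1680
SE = √(s_p²·(1/23+1/16)) = 2.1635
t = (52.348−48.750)/2.1635 = 1.6629
df = 37

test statistic = 1.663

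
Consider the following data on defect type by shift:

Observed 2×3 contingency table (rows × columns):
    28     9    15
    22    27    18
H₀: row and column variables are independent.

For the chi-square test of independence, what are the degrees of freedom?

df = (r−1)(c−1) = (2−1)·(3−1) = 2

degrees of freedom = 2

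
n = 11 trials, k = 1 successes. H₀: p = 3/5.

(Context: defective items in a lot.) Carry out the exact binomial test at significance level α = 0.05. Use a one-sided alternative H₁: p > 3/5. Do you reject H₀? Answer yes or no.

Exact binomial: n=11, k=1, p₀=3/5=0.6000
P(X≥1) from Σ C(n,i)·p₀^i·(1−p₀)^(n−i)
p-value (one-sided, H₁ greater) = 0.99996
At α=0.05: p ≥ α → fail to reject H₀

reject H₀: no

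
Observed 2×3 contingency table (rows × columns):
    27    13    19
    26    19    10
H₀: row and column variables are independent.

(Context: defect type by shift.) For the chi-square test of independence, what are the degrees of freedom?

df = (r−1)(c−1) = (2−1)·(3−1) = 2

degrees of freedom = 2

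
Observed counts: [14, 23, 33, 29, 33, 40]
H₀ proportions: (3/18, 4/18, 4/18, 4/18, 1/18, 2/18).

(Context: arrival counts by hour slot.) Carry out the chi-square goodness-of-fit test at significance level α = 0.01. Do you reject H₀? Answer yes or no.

reject H₀: yes

n = 172; E_i = n·p_i = [28.67, 38.22, 38.22, 38.22, 9.56, 19.11]
χ² = (14−28.67)²/28.67 + (23−38.22)²/38.22 + (33−38.22)²/38.22 + (29−38.22)²/38.22 + (33−9.56)²/9.56 + (40−19.11)²/19.11 = 96.8576
df = 5
p-value (upper-tail) = 0.00000
At α=0.01: p < α → reject H₀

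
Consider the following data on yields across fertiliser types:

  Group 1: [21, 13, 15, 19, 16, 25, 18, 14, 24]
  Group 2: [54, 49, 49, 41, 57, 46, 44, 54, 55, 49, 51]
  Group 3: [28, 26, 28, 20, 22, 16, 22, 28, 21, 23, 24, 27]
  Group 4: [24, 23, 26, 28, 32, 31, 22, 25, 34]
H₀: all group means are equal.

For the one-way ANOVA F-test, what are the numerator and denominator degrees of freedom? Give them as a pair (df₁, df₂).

k = 4 groups, N = 41 total
df = (k−1, N−k) = (4−1, 41−4) = (3, 37)

degrees of freedom = [3, 37]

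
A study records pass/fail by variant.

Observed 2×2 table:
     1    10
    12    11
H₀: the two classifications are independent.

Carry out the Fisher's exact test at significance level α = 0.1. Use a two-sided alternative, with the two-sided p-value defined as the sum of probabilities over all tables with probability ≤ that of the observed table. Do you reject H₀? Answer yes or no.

reject H₀: yes

Margins: r₁=11, r₂=23, c₁=13, c₂=21, n=34
p_obs = C(11,1)·C(23,12)/C(34,13); sum pmf over tables with pmf ≤ p_obs
p-value (two-sided) = 0.02379
At α=0.1: p < α → reject H₀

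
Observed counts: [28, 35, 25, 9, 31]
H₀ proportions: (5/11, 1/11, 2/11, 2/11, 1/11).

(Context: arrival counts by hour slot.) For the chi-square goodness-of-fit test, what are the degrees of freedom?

degrees of freedom = 4

df = k − 1 = 5 − 1 = 4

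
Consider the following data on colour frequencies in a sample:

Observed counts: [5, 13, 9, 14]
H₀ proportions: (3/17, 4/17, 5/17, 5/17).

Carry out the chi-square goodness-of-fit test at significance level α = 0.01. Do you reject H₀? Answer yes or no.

n = 41; E_i = n·p_i = [7.24, 9.65, 12.06, 12.06]
χ² = (5−7.24)²/7.24 + (13−9.65)²/9.65 + (9−12.06)²/12.06 + (14−12.06)²/12.06 = 2.9443
df = 3
p-value (upper-tail) = 0.40029
At α=0.01: p ≥ α → fail to reject H₀

reject H₀: no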